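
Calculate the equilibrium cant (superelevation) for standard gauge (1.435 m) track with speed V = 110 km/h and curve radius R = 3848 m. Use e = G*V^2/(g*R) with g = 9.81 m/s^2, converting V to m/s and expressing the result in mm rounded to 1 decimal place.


Convert speed: V = 110 / 3.6 = 30.5556 m/s
Apply formula: e = 1.435 * 30.5556^2 / (9.81 * 3848)
e = 1.435 * 933.642 / 37748.88
e = 0.035492 m = 35.5 mm

35.5


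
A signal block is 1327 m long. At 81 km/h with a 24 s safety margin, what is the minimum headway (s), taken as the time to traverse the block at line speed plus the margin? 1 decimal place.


V = 81 / 3.6 = 22.5 m/s
Block traversal time = 1327 / 22.5 = 58.9778 s
Headway = 58.9778 + 24
Headway = 83.0 s

83.0


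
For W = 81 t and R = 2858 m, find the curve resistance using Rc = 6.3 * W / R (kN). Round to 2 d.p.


Rc = 6.3 * W / R
Rc = 6.3 * 81 / 2858
Rc = 510.3 / 2858
Rc = 0.18 kN

0.18


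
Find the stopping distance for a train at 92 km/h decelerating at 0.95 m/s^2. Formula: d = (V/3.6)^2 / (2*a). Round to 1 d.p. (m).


Convert speed: V = 92 / 3.6 = 25.5556 m/s
V^2 = 653.0864
d = 653.0864 / (2 * 0.95)
d = 653.0864 / 1.9
d = 343.7 m

343.7


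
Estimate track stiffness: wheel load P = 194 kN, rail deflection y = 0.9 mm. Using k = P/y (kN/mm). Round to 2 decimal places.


Track stiffness k = P / y
k = 194 / 0.9
k = 215.56 kN/mm

215.56


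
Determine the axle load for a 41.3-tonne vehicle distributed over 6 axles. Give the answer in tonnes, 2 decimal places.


Load per axle = total weight / number of axles
Load = 41.3 / 6
Load = 6.88 tonnes

6.88


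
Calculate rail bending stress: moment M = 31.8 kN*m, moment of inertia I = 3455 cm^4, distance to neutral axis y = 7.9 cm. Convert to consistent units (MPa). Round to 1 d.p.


Convert units:
M = 31.8 kN*m = 31800000 N*mm
y = 7.9 cm = 79 mm
I = 3455 cm^4 = 34550000 mm^4
sigma = 31800000 * 79 / 34550000
sigma = 72.7 MPa

72.7


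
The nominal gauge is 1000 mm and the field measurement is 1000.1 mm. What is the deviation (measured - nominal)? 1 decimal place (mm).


Deviation = measured - nominal
Deviation = 1000.1 - 1000
Deviation = 0.1 mm

0.1


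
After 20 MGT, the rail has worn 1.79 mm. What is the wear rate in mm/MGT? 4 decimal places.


Wear rate = total wear / cumulative tonnage
Rate = 1.79 / 20
Rate = 0.0895 mm/MGT

0.0895


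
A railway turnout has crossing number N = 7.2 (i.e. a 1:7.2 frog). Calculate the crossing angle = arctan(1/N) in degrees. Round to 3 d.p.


1/N = 1/7.2 = 0.138889
angle = arctan(0.138889) = 0.138006 rad
angle = 0.138006 * 180/pi = 7.907 degrees

7.907


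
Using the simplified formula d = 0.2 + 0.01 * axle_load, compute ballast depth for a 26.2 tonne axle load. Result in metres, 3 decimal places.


d = 0.2 + 0.01 * 26.2
d = 0.2 + 0.262
d = 0.462 m

0.462


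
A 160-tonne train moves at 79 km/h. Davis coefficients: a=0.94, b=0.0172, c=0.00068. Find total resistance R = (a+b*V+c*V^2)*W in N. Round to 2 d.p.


b*V = 0.0172 * 79 = 1.3588
c*V^2 = 0.00068 * 6241 = 4.24388
R_per_t = 0.94 + 1.3588 + 4.24388 = 6.54268 N/t
R_total = 6.54268 * 160 = 1046.83 N

1046.83


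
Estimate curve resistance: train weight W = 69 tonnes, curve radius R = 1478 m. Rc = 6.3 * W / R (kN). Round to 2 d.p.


Rc = 6.3 * W / R
Rc = 6.3 * 69 / 1478
Rc = 434.7 / 1478
Rc = 0.29 kN

0.29


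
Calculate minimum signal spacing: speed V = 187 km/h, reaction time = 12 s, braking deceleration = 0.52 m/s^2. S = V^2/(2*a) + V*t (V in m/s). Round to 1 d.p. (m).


V = 187 / 3.6 = 51.9444 m/s
Braking distance = 51.9444^2 / (2*0.52) = 2594.4474 m
Sighting distance = 51.9444 * 12 = 623.3333 m
S = 2594.4474 + 623.3333 = 3217.8 m

3217.8


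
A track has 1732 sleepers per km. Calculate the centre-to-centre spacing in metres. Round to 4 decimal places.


Spacing = 1000 m / number of sleepers
Spacing = 1000 / 1732
Spacing = 0.5774 m

0.5774


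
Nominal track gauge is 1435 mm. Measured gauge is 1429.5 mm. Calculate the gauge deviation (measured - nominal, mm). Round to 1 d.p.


Deviation = measured - nominal
Deviation = 1429.5 - 1435
Deviation = -5.5 mm

-5.5


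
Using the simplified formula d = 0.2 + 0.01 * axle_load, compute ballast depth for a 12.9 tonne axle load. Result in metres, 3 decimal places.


d = 0.2 + 0.01 * 12.9
d = 0.2 + 0.129
d = 0.329 m

0.329


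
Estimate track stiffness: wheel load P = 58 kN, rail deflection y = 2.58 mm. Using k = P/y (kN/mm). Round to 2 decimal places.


Track stiffness k = P / y
k = 58 / 2.58
k = 22.48 kN/mm

22.48


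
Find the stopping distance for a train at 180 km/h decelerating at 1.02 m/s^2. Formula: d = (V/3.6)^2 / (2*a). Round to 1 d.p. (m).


Convert speed: V = 180 / 3.6 = 50.0 m/s
V^2 = 2500.0
d = 2500.0 / (2 * 1.02)
d = 2500.0 / 2.04
d = 1225.5 m

1225.5


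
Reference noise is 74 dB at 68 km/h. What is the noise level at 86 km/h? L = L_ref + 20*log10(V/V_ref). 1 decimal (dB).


V/V_ref = 86 / 68 = 1.264706
log10(1.264706) = 0.10199
20 * 0.10199 = 2.0398
L = 74 + 2.0398 = 76.0 dB

76.0


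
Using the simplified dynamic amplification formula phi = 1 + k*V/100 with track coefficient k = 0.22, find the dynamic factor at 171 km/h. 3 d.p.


phi = 1 + k * V / 100
phi = 1 + 0.22 * 171 / 100
phi = 1 + 0.3762
phi = 1.376

1.376


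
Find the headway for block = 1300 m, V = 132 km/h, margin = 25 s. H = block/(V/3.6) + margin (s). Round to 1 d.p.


V = 132 / 3.6 = 36.6667 m/s
Block traversal time = 1300 / 36.6667 = 35.4545 s
Headway = 35.4545 + 25
Headway = 60.5 s

60.5


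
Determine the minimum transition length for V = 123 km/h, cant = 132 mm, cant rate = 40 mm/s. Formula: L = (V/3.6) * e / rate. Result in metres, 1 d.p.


Convert speed: V = 123 / 3.6 = 34.1667 m/s
L = 34.1667 * 132 / 40
L = 4510.0 / 40
L = 112.8 m

112.8


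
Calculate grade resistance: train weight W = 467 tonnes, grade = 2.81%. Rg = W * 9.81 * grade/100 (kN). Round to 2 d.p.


Rg = W * 9.81 * grade / 100
Rg = 467 * 9.81 * 2.81 / 100
Rg = 4581.27 * 0.0281
Rg = 128.73 kN

128.73


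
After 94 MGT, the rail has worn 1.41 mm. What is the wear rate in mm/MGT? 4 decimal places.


Wear rate = total wear / cumulative tonnage
Rate = 1.41 / 94
Rate = 0.0150 mm/MGT

0.0150


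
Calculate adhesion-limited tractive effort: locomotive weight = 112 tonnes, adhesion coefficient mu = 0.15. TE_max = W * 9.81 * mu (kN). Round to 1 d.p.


TE_max = W * g * mu
TE_max = 112 * 9.81 * 0.15
TE_max = 1098.72 * 0.15
TE_max = 164.8 kN

164.8


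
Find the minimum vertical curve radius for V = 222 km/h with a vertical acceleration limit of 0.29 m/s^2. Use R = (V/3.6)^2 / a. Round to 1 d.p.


Convert speed: V = 222 / 3.6 = 61.6667 m/s
V^2 = 3802.7778 m^2/s^2
R_v = 3802.7778 / 0.29
R_v = 13113.0 m

13113.0


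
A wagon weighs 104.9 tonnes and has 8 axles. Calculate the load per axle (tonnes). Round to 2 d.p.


Load per axle = total weight / number of axles
Load = 104.9 / 8
Load = 13.11 tonnes

13.11


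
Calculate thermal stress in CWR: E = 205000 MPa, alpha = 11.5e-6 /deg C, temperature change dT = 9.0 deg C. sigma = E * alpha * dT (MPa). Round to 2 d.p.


sigma = E * alpha * dT
sigma = 205000 * 11.5e-6 * 9.0
sigma = 2.3575 * 9.0
sigma = 21.22 MPa

21.22


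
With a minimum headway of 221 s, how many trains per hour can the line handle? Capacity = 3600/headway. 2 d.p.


Capacity = 3600 / headway
Capacity = 3600 / 221
Capacity = 16.29 trains/hour

16.29


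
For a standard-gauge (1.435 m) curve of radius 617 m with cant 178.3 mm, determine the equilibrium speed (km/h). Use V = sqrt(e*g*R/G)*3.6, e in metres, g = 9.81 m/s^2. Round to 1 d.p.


Convert cant: e = 178.3 mm = 0.1783 m
V_ms = sqrt(0.1783 * 9.81 * 617 / 1.435)
V_ms = sqrt(752.061945) = 27.4237 m/s
V = 27.4237 * 3.6 = 98.7 km/h

98.7


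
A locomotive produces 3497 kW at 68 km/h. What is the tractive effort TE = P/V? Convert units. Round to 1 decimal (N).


Convert: P = 3497 kW = 3497000 W
V = 68 / 3.6 = 18.8889 m/s
TE = 3497000 / 18.8889
TE = 185135.3 N

185135.3


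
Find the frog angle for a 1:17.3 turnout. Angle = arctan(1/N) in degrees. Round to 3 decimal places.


1/N = 1/17.3 = 0.057803
angle = arctan(0.057803) = 0.057739 rad
angle = 0.057739 * 180/pi = 3.308 degrees

3.308


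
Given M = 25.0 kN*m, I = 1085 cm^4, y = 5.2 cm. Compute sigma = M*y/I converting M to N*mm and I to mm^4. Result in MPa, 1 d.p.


Convert units:
M = 25.0 kN*m = 25000000 N*mm
y = 5.2 cm = 52 mm
I = 1085 cm^4 = 10850000 mm^4
sigma = 25000000 * 52 / 10850000
sigma = 119.8 MPa

119.8


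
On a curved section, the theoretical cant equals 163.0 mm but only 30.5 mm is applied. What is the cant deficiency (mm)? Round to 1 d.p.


Cant deficiency = equilibrium cant - actual cant
CD = 163.0 - 30.5
CD = 132.5 mm

132.5


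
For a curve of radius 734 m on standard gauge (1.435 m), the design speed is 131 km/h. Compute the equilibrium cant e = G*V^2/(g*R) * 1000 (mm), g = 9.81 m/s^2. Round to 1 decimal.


Convert speed: V = 131 / 3.6 = 36.3889 m/s
Apply formula: e = 1.435 * 36.3889^2 / (9.81 * 734)
e = 1.435 * 1324.1512 / 7200.54
e = 0.263891 m = 263.9 mm

263.9


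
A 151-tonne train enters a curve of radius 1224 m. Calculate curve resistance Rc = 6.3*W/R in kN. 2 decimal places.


Rc = 6.3 * W / R
Rc = 6.3 * 151 / 1224
Rc = 951.3 / 1224
Rc = 0.78 kN

0.78


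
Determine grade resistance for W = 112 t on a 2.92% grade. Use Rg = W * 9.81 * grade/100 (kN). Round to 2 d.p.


Rg = W * 9.81 * grade / 100
Rg = 112 * 9.81 * 2.92 / 100
Rg = 1098.72 * 0.0292
Rg = 32.08 kN

32.08


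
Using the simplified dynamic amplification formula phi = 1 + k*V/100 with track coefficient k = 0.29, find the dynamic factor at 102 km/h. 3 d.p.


phi = 1 + k * V / 100
phi = 1 + 0.29 * 102 / 100
phi = 1 + 0.2958
phi = 1.296

1.296


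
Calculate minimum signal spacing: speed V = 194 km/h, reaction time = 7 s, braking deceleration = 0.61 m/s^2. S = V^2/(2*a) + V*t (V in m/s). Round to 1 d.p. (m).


V = 194 / 3.6 = 53.8889 m/s
Braking distance = 53.8889^2 / (2*0.61) = 2380.338 m
Sighting distance = 53.8889 * 7 = 377.2222 m
S = 2380.338 + 377.2222 = 2757.6 m

2757.6


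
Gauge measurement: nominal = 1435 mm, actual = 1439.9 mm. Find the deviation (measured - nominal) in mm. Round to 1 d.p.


Deviation = measured - nominal
Deviation = 1439.9 - 1435
Deviation = 4.9 mm

4.9


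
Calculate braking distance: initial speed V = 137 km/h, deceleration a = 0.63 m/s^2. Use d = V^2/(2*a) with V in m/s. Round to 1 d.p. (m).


Convert speed: V = 137 / 3.6 = 38.0556 m/s
V^2 = 1448.2253
d = 1448.2253 / (2 * 0.63)
d = 1448.2253 / 1.26
d = 1149.4 m

1149.4


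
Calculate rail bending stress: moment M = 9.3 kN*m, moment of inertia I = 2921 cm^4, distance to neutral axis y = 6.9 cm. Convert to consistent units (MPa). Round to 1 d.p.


Convert units:
M = 9.3 kN*m = 9300000 N*mm
y = 6.9 cm = 69 mm
I = 2921 cm^4 = 29210000 mm^4
sigma = 9300000 * 69 / 29210000
sigma = 22.0 MPa

22.0


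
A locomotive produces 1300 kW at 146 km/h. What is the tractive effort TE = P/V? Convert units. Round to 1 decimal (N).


Convert: P = 1300 kW = 1300000 W
V = 146 / 3.6 = 40.5556 m/s
TE = 1300000 / 40.5556
TE = 32054.8 N

32054.8


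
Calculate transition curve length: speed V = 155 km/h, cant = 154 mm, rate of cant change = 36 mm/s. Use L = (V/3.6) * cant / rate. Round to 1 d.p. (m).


Convert speed: V = 155 / 3.6 = 43.0556 m/s
L = 43.0556 * 154 / 36
L = 6630.5556 / 36
L = 184.2 m

184.2


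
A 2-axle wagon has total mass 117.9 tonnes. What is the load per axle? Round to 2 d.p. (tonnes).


Load per axle = total weight / number of axles
Load = 117.9 / 2
Load = 58.95 tonnes

58.95


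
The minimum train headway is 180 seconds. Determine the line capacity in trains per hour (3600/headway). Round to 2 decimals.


Capacity = 3600 / headway
Capacity = 3600 / 180
Capacity = 20.00 trains/hour

20.00


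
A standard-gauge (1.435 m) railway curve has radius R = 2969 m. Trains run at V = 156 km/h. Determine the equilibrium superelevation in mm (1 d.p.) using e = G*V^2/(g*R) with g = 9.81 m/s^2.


Convert speed: V = 156 / 3.6 = 43.3333 m/s
Apply formula: e = 1.435 * 43.3333^2 / (9.81 * 2969)
e = 1.435 * 1877.7778 / 29125.89
e = 0.092516 m = 92.5 mm

92.5


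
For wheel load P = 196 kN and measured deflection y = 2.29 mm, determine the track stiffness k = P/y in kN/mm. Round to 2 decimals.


Track stiffness k = P / y
k = 196 / 2.29
k = 85.59 kN/mm

85.59


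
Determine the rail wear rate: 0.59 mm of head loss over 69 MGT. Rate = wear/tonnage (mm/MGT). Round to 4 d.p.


Wear rate = total wear / cumulative tonnage
Rate = 0.59 / 69
Rate = 0.0086 mm/MGT

0.0086


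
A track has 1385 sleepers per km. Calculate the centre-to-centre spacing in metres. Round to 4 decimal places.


Spacing = 1000 m / number of sleepers
Spacing = 1000 / 1385
Spacing = 0.7220 m

0.7220


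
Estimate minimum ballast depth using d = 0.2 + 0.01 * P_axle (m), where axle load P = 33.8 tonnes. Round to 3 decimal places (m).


d = 0.2 + 0.01 * 33.8
d = 0.2 + 0.338
d = 0.538 m

0.538


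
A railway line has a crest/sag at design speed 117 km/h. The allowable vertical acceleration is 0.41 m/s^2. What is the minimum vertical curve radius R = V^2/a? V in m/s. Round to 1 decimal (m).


Convert speed: V = 117 / 3.6 = 32.5 m/s
V^2 = 1056.25 m^2/s^2
R_v = 1056.25 / 0.41
R_v = 2576.2 m

2576.2


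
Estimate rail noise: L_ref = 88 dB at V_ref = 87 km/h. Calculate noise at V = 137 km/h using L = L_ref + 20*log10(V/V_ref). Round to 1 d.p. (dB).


V/V_ref = 137 / 87 = 1.574713
log10(1.574713) = 0.197201
20 * 0.197201 = 3.944
L = 88 + 3.944 = 91.9 dB

91.9


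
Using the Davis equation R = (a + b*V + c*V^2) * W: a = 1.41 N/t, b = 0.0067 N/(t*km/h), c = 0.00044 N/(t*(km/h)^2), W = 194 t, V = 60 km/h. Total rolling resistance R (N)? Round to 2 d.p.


b*V = 0.0067 * 60 = 0.402
c*V^2 = 0.00044 * 3600 = 1.584
R_per_t = 1.41 + 0.402 + 1.584 = 3.396 N/t
R_total = 3.396 * 194 = 658.82 N

658.82


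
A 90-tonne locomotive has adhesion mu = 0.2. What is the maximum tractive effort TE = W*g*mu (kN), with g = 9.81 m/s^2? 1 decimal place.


TE_max = W * g * mu
TE_max = 90 * 9.81 * 0.2
TE_max = 882.9 * 0.2
TE_max = 176.6 kN

176.6


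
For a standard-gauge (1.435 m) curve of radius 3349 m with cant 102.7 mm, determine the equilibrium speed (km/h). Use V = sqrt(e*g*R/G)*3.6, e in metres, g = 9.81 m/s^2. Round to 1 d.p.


Convert cant: e = 102.7 mm = 0.1027 m
V_ms = sqrt(0.1027 * 9.81 * 3349 / 1.435)
V_ms = sqrt(2351.271054) = 48.4899 m/s
V = 48.4899 * 3.6 = 174.6 km/h

174.6


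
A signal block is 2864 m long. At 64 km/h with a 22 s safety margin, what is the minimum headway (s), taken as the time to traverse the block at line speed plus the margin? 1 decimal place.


V = 64 / 3.6 = 17.7778 m/s
Block traversal time = 2864 / 17.7778 = 161.1 s
Headway = 161.1 + 22
Headway = 183.1 s

183.1


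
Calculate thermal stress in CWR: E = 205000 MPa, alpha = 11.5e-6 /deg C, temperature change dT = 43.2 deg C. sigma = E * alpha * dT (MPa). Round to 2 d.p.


sigma = E * alpha * dT
sigma = 205000 * 11.5e-6 * 43.2
sigma = 2.3575 * 43.2
sigma = 101.84 MPa

101.84


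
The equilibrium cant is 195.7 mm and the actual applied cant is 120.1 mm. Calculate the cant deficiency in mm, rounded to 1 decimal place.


Cant deficiency = equilibrium cant - actual cant
CD = 195.7 - 120.1
CD = 75.6 mm

75.6


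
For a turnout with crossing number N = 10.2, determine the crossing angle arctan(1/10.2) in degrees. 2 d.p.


1/N = 1/10.2 = 0.098039
angle = arctan(0.098039) = 0.097727 rad
angle = 0.097727 * 180/pi = 5.60 degrees

5.60


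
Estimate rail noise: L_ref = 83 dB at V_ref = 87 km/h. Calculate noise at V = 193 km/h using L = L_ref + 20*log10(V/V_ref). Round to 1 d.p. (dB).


V/V_ref = 193 / 87 = 2.218391
log10(2.218391) = 0.346038
20 * 0.346038 = 6.9208
L = 83 + 6.9208 = 89.9 dB

89.9


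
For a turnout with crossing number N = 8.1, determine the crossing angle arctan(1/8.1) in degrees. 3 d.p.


1/N = 1/8.1 = 0.123457
angle = arctan(0.123457) = 0.122835 rad
angle = 0.122835 * 180/pi = 7.038 degrees

7.038


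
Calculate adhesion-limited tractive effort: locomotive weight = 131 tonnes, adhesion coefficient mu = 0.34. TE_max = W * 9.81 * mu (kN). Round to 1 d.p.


TE_max = W * g * mu
TE_max = 131 * 9.81 * 0.34
TE_max = 1285.11 * 0.34
TE_max = 436.9 kN

436.9


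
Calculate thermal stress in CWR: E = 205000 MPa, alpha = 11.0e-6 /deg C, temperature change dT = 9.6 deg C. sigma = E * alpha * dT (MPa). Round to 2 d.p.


sigma = E * alpha * dT
sigma = 205000 * 11.0e-6 * 9.6
sigma = 2.255 * 9.6
sigma = 21.65 MPa

21.65


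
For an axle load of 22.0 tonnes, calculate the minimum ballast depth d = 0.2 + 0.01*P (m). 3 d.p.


d = 0.2 + 0.01 * 22.0
d = 0.2 + 0.22
d = 0.420 m

0.420


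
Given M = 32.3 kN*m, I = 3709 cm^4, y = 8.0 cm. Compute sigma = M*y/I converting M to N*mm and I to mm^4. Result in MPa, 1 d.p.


Convert units:
M = 32.3 kN*m = 32300000 N*mm
y = 8.0 cm = 80 mm
I = 3709 cm^4 = 37090000 mm^4
sigma = 32300000 * 80 / 37090000
sigma = 69.7 MPa

69.7


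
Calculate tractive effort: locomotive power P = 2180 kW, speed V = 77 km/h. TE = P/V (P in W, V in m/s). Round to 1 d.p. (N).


Convert: P = 2180 kW = 2180000 W
V = 77 / 3.6 = 21.3889 m/s
TE = 2180000 / 21.3889
TE = 101922.1 N

101922.1


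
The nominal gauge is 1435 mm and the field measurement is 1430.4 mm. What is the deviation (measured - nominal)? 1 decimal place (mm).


Deviation = measured - nominal
Deviation = 1430.4 - 1435
Deviation = -4.6 mm

-4.6


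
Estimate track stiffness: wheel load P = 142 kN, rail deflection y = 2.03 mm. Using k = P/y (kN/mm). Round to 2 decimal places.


Track stiffness k = P / y
k = 142 / 2.03
k = 69.95 kN/mm

69.95


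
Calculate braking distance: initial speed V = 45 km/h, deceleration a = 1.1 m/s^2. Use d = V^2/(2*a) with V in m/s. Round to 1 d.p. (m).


Convert speed: V = 45 / 3.6 = 12.5 m/s
V^2 = 156.25
d = 156.25 / (2 * 1.1)
d = 156.25 / 2.2
d = 71.0 m

71.0


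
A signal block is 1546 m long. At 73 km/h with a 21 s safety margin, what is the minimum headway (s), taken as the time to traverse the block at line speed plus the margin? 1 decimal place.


V = 73 / 3.6 = 20.2778 m/s
Block traversal time = 1546 / 20.2778 = 76.2411 s
Headway = 76.2411 + 21
Headway = 97.2 s

97.2


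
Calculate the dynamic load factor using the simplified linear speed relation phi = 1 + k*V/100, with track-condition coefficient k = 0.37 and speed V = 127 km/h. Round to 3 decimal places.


phi = 1 + k * V / 100
phi = 1 + 0.37 * 127 / 100
phi = 1 + 0.4699
phi = 1.470

1.470


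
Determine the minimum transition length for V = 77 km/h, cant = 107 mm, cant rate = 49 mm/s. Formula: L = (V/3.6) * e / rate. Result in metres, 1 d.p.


Convert speed: V = 77 / 3.6 = 21.3889 m/s
L = 21.3889 * 107 / 49
L = 2288.6111 / 49
L = 46.7 m

46.7


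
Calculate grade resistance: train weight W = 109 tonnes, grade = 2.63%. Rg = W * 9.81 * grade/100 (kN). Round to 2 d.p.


Rg = W * 9.81 * grade / 100
Rg = 109 * 9.81 * 2.63 / 100
Rg = 1069.29 * 0.0263
Rg = 28.12 kN

28.12


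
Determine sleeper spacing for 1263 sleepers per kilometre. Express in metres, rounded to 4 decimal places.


Spacing = 1000 m / number of sleepers
Spacing = 1000 / 1263
Spacing = 0.7918 m

0.7918


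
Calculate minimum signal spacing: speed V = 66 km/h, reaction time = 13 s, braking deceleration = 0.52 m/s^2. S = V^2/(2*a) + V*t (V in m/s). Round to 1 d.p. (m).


V = 66 / 3.6 = 18.3333 m/s
Braking distance = 18.3333^2 / (2*0.52) = 323.1838 m
Sighting distance = 18.3333 * 13 = 238.3333 m
S = 323.1838 + 238.3333 = 561.5 m

561.5


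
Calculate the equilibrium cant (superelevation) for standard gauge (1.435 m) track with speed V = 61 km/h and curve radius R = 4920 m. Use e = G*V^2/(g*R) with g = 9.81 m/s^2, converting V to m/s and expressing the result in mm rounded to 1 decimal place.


Convert speed: V = 61 / 3.6 = 16.9444 m/s
Apply formula: e = 1.435 * 16.9444^2 / (9.81 * 4920)
e = 1.435 * 287.1142 / 48265.2
e = 0.008536 m = 8.5 mm

8.5


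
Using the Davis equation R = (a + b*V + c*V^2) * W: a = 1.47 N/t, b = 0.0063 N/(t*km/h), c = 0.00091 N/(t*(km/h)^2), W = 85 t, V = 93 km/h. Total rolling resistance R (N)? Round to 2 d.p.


b*V = 0.0063 * 93 = 0.5859
c*V^2 = 0.00091 * 8649 = 7.87059
R_per_t = 1.47 + 0.5859 + 7.87059 = 9.92649 N/t
R_total = 9.92649 * 85 = 843.75 N

843.75


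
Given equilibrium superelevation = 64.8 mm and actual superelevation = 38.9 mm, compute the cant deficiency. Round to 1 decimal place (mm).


Cant deficiency = equilibrium cant - actual cant
CD = 64.8 - 38.9
CD = 25.9 mm

25.9


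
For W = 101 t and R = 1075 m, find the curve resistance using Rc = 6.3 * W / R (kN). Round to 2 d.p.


Rc = 6.3 * W / R
Rc = 6.3 * 101 / 1075
Rc = 636.3 / 1075
Rc = 0.59 kN

0.59


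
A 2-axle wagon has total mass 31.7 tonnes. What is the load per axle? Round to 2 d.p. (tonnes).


Load per axle = total weight / number of axles
Load = 31.7 / 2
Load = 15.85 tonnes

15.85


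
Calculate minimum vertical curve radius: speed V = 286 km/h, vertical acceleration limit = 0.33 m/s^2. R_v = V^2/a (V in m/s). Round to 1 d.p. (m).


Convert speed: V = 286 / 3.6 = 79.4444 m/s
V^2 = 6311.4198 m^2/s^2
R_v = 6311.4198 / 0.33
R_v = 19125.5 m

19125.5


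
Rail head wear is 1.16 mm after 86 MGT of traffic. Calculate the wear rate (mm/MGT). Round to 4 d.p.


Wear rate = total wear / cumulative tonnage
Rate = 1.16 / 86
Rate = 0.0135 mm/MGT

0.0135


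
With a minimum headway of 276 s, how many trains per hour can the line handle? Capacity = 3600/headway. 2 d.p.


Capacity = 3600 / headway
Capacity = 3600 / 276
Capacity = 13.04 trains/hour

13.04


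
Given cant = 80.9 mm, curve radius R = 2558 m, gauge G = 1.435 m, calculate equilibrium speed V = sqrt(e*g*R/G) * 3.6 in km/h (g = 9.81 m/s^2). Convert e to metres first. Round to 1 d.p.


Convert cant: e = 80.9 mm = 0.0809 m
V_ms = sqrt(0.0809 * 9.81 * 2558 / 1.435)
V_ms = sqrt(1414.705911) = 37.6126 m/s
V = 37.6126 * 3.6 = 135.4 km/h

135.4


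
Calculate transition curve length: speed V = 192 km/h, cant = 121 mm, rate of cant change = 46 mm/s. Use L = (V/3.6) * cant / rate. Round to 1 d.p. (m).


Convert speed: V = 192 / 3.6 = 53.3333 m/s
L = 53.3333 * 121 / 46
L = 6453.3333 / 46
L = 140.3 m

140.3


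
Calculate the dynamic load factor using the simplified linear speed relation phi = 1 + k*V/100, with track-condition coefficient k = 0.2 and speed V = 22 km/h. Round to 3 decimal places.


phi = 1 + k * V / 100
phi = 1 + 0.2 * 22 / 100
phi = 1 + 0.044
phi = 1.044

1.044


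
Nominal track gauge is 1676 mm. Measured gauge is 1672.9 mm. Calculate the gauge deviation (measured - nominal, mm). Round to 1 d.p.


Deviation = measured - nominal
Deviation = 1672.9 - 1676
Deviation = -3.1 mm

-3.1


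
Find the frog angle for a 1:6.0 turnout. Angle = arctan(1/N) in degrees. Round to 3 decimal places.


1/N = 1/6.0 = 0.166667
angle = arctan(0.166667) = 0.165149 rad
angle = 0.165149 * 180/pi = 9.462 degrees

9.462


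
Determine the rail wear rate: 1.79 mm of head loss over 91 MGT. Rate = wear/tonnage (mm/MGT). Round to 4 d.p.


Wear rate = total wear / cumulative tonnage
Rate = 1.79 / 91
Rate = 0.0197 mm/MGT

0.0197


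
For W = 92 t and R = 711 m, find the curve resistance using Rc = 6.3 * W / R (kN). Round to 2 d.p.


Rc = 6.3 * W / R
Rc = 6.3 * 92 / 711
Rc = 579.6 / 711
Rc = 0.82 kN

0.82


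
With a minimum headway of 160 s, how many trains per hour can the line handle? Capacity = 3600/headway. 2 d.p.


Capacity = 3600 / headway
Capacity = 3600 / 160
Capacity = 22.50 trains/hour

22.50


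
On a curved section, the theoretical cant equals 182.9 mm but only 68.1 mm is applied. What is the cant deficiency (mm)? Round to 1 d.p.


Cant deficiency = equilibrium cant - actual cant
CD = 182.9 - 68.1
CD = 114.8 mm

114.8


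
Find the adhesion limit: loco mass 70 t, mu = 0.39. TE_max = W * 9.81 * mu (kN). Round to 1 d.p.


TE_max = W * g * mu
TE_max = 70 * 9.81 * 0.39
TE_max = 686.7 * 0.39
TE_max = 267.8 kN

267.8


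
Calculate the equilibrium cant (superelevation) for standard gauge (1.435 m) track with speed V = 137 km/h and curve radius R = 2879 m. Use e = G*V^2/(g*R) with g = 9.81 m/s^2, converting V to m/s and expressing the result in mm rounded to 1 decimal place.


Convert speed: V = 137 / 3.6 = 38.0556 m/s
Apply formula: e = 1.435 * 38.0556^2 / (9.81 * 2879)
e = 1.435 * 1448.2253 / 28242.99
e = 0.073583 m = 73.6 mm

73.6


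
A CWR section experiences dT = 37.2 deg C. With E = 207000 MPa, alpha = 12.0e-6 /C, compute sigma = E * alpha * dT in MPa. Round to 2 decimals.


sigma = E * alpha * dT
sigma = 207000 * 12.0e-6 * 37.2
sigma = 2.484 * 37.2
sigma = 92.40 MPa

92.40


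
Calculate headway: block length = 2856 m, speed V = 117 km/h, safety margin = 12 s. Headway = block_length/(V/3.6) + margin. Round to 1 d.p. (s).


V = 117 / 3.6 = 32.5 m/s
Block traversal time = 2856 / 32.5 = 87.8769 s
Headway = 87.8769 + 12
Headway = 99.9 s

99.9


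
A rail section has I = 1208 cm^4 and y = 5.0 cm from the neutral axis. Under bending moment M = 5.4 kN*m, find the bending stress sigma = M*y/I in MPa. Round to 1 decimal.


Convert units:
M = 5.4 kN*m = 5400000 N*mm
y = 5.0 cm = 50 mm
I = 1208 cm^4 = 12080000 mm^4
sigma = 5400000 * 50 / 12080000
sigma = 22.4 MPa

22.4


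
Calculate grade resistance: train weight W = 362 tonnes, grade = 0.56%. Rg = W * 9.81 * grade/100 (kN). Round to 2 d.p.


Rg = W * 9.81 * grade / 100
Rg = 362 * 9.81 * 0.56 / 100
Rg = 3551.22 * 0.0056
Rg = 19.89 kN

19.89


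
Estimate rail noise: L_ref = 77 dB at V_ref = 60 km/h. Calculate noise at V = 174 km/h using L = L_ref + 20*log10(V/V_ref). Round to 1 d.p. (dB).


V/V_ref = 174 / 60 = 2.9
log10(2.9) = 0.462398
20 * 0.462398 = 9.248
L = 77 + 9.248 = 86.2 dB

86.2


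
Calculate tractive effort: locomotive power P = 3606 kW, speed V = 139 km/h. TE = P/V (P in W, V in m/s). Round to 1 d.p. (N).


Convert: P = 3606 kW = 3606000 W
V = 139 / 3.6 = 38.6111 m/s
TE = 3606000 / 38.6111
TE = 93392.8 N

93392.8


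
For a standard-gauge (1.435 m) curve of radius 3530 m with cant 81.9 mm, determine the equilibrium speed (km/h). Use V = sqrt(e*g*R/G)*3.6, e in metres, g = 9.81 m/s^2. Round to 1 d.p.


Convert cant: e = 81.9 mm = 0.0819 m
V_ms = sqrt(0.0819 * 9.81 * 3530 / 1.435)
V_ms = sqrt(1976.403951) = 44.4568 m/s
V = 44.4568 * 3.6 = 160.0 km/h

160.0


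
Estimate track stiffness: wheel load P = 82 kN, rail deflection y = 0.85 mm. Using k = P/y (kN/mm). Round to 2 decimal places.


Track stiffness k = P / y
k = 82 / 0.85
k = 96.47 kN/mm

96.47


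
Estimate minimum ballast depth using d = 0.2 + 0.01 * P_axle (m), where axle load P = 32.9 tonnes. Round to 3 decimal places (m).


d = 0.2 + 0.01 * 32.9
d = 0.2 + 0.329
d = 0.529 m

0.529


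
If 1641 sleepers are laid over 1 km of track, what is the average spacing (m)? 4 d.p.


Spacing = 1000 m / number of sleepers
Spacing = 1000 / 1641
Spacing = 0.6094 m

0.6094


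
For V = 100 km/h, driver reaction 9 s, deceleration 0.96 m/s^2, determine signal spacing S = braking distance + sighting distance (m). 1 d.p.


V = 100 / 3.6 = 27.7778 m/s
Braking distance = 27.7778^2 / (2*0.96) = 401.8776 m
Sighting distance = 27.7778 * 9 = 250.0 m
S = 401.8776 + 250.0 = 651.9 m

651.9


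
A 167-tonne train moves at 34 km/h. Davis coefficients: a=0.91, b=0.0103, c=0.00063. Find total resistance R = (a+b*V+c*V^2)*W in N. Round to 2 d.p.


b*V = 0.0103 * 34 = 0.3502
c*V^2 = 0.00063 * 1156 = 0.72828
R_per_t = 0.91 + 0.3502 + 0.72828 = 1.98848 N/t
R_total = 1.98848 * 167 = 332.08 N

332.08


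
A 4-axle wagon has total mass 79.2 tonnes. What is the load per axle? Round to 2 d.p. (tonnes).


Load per axle = total weight / number of axles
Load = 79.2 / 4
Load = 19.80 tonnes

19.80


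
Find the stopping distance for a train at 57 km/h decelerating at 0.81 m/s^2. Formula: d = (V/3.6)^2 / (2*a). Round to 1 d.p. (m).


Convert speed: V = 57 / 3.6 = 15.8333 m/s
V^2 = 250.6944
d = 250.6944 / (2 * 0.81)
d = 250.6944 / 1.62
d = 154.7 m

154.7


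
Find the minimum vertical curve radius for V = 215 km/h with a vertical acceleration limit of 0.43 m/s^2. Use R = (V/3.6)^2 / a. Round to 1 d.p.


Convert speed: V = 215 / 3.6 = 59.7222 m/s
V^2 = 3566.7438 m^2/s^2
R_v = 3566.7438 / 0.43
R_v = 8294.8 m

8294.8


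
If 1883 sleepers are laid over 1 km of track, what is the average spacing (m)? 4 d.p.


Spacing = 1000 m / number of sleepers
Spacing = 1000 / 1883
Spacing = 0.5311 m

0.5311


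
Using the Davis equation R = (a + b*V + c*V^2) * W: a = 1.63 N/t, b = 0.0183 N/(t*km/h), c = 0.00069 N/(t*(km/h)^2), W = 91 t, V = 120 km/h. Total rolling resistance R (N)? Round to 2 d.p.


b*V = 0.0183 * 120 = 2.196
c*V^2 = 0.00069 * 14400 = 9.936
R_per_t = 1.63 + 2.196 + 9.936 = 13.762 N/t
R_total = 13.762 * 91 = 1252.34 N

1252.34


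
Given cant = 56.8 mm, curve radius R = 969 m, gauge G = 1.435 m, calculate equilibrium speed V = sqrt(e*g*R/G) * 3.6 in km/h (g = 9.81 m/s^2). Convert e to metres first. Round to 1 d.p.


Convert cant: e = 56.8 mm = 0.0568 m
V_ms = sqrt(0.0568 * 9.81 * 969 / 1.435)
V_ms = sqrt(376.261012) = 19.3974 m/s
V = 19.3974 * 3.6 = 69.8 km/h

69.8


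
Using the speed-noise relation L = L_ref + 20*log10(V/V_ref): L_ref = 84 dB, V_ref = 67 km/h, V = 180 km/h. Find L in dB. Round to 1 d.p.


V/V_ref = 180 / 67 = 2.686567
log10(2.686567) = 0.429198
20 * 0.429198 = 8.584
L = 84 + 8.584 = 92.6 dB

92.6


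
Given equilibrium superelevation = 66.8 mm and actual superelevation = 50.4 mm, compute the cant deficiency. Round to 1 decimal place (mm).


Cant deficiency = equilibrium cant - actual cant
CD = 66.8 - 50.4
CD = 16.4 mm

16.4


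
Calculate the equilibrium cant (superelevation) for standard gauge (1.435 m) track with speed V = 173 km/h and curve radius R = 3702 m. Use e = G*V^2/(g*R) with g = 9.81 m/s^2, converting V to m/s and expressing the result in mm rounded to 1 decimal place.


Convert speed: V = 173 / 3.6 = 48.0556 m/s
Apply formula: e = 1.435 * 48.0556^2 / (9.81 * 3702)
e = 1.435 * 2309.3364 / 36316.62
e = 0.09125 m = 91.3 mm

91.3


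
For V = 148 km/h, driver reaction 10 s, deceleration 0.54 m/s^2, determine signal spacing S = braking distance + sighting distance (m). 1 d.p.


V = 148 / 3.6 = 41.1111 m/s
Braking distance = 41.1111^2 / (2*0.54) = 1564.9291 m
Sighting distance = 41.1111 * 10 = 411.1111 m
S = 1564.9291 + 411.1111 = 1976.0 m

1976.0


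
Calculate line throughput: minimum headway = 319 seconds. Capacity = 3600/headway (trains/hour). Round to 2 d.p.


Capacity = 3600 / headway
Capacity = 3600 / 319
Capacity = 11.29 trains/hour

11.29


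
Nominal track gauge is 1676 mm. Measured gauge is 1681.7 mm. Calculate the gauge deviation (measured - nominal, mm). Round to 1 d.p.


Deviation = measured - nominal
Deviation = 1681.7 - 1676
Deviation = 5.7 mm

5.7


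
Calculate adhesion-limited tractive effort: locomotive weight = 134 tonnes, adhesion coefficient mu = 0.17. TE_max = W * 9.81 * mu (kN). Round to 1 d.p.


TE_max = W * g * mu
TE_max = 134 * 9.81 * 0.17
TE_max = 1314.54 * 0.17
TE_max = 223.5 kN

223.5


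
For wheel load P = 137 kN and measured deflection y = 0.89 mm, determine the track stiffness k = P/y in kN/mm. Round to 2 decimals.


Track stiffness k = P / y
k = 137 / 0.89
k = 153.93 kN/mm

153.93


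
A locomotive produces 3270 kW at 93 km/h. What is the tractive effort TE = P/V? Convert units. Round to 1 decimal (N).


Convert: P = 3270 kW = 3270000 W
V = 93 / 3.6 = 25.8333 m/s
TE = 3270000 / 25.8333
TE = 126580.6 N

126580.6


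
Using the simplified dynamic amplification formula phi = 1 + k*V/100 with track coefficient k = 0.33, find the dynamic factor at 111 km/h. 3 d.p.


phi = 1 + k * V / 100
phi = 1 + 0.33 * 111 / 100
phi = 1 + 0.3663
phi = 1.366

1.366


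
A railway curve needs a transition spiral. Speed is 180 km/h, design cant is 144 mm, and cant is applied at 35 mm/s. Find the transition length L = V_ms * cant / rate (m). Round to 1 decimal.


Convert speed: V = 180 / 3.6 = 50.0 m/s
L = 50.0 * 144 / 35
L = 7200.0 / 35
L = 205.7 m

205.7


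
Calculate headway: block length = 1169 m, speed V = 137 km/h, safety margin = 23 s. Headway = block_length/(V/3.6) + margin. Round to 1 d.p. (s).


V = 137 / 3.6 = 38.0556 m/s
Block traversal time = 1169 / 38.0556 = 30.7182 s
Headway = 30.7182 + 23
Headway = 53.7 s

53.7


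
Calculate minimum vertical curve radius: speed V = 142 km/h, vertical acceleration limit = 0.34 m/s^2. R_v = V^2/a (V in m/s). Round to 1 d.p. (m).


Convert speed: V = 142 / 3.6 = 39.4444 m/s
V^2 = 1555.8642 m^2/s^2
R_v = 1555.8642 / 0.34
R_v = 4576.1 m

4576.1


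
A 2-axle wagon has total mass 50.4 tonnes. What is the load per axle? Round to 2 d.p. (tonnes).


Load per axle = total weight / number of axles
Load = 50.4 / 2
Load = 25.20 tonnes

25.20


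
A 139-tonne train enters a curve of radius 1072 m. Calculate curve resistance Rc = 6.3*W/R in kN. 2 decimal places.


Rc = 6.3 * W / R
Rc = 6.3 * 139 / 1072
Rc = 875.7 / 1072
Rc = 0.82 kN

0.82


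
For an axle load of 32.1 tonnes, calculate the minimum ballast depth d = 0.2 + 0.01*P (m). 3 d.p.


d = 0.2 + 0.01 * 32.1
d = 0.2 + 0.321
d = 0.521 m

0.521


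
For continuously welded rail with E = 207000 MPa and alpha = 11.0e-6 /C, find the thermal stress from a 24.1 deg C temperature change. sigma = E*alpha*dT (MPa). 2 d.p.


sigma = E * alpha * dT
sigma = 207000 * 11.0e-6 * 24.1
sigma = 2.277 * 24.1
sigma = 54.88 MPa

54.88


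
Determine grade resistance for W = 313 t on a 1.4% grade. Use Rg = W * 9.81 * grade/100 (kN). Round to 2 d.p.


Rg = W * 9.81 * grade / 100
Rg = 313 * 9.81 * 1.4 / 100
Rg = 3070.53 * 0.014
Rg = 42.99 kN

42.99


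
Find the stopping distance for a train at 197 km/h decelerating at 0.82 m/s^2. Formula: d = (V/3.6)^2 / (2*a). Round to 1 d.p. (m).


Convert speed: V = 197 / 3.6 = 54.7222 m/s
V^2 = 2994.5216
d = 2994.5216 / (2 * 0.82)
d = 2994.5216 / 1.64
d = 1825.9 m

1825.9


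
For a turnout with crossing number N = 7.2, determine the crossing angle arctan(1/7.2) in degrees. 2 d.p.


1/N = 1/7.2 = 0.138889
angle = arctan(0.138889) = 0.138006 rad
angle = 0.138006 * 180/pi = 7.91 degrees

7.91


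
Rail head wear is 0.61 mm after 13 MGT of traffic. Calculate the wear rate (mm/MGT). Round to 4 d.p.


Wear rate = total wear / cumulative tonnage
Rate = 0.61 / 13
Rate = 0.0469 mm/MGT

0.0469


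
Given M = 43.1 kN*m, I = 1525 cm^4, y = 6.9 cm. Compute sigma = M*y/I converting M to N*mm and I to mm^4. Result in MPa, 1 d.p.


Convert units:
M = 43.1 kN*m = 43100000 N*mm
y = 6.9 cm = 69 mm
I = 1525 cm^4 = 15250000 mm^4
sigma = 43100000 * 69 / 15250000
sigma = 195.0 MPa

195.0


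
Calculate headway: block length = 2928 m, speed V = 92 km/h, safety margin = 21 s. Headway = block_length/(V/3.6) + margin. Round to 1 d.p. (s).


V = 92 / 3.6 = 25.5556 m/s
Block traversal time = 2928 / 25.5556 = 114.5739 s
Headway = 114.5739 + 21
Headway = 135.6 s

135.6


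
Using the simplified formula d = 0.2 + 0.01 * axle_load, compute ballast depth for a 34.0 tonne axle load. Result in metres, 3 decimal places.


d = 0.2 + 0.01 * 34.0
d = 0.2 + 0.34
d = 0.540 m

0.540


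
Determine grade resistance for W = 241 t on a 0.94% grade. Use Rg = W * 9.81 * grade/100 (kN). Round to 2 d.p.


Rg = W * 9.81 * grade / 100
Rg = 241 * 9.81 * 0.94 / 100
Rg = 2364.21 * 0.0094
Rg = 22.22 kN

22.22


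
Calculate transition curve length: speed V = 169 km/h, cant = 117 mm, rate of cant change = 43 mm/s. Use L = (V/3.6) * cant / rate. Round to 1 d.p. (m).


Convert speed: V = 169 / 3.6 = 46.9444 m/s
L = 46.9444 * 117 / 43
L = 5492.5 / 43
L = 127.7 m

127.7


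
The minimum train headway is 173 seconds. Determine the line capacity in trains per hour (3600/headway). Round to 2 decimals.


Capacity = 3600 / headway
Capacity = 3600 / 173
Capacity = 20.81 trains/hour

20.81


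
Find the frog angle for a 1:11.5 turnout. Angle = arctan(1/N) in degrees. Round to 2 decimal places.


1/N = 1/11.5 = 0.086957
angle = arctan(0.086957) = 0.086738 rad
angle = 0.086738 * 180/pi = 4.97 degrees

4.97


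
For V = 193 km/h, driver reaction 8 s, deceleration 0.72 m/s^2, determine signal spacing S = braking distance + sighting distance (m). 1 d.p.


V = 193 / 3.6 = 53.6111 m/s
Braking distance = 53.6111^2 / (2*0.72) = 1995.9384 m
Sighting distance = 53.6111 * 8 = 428.8889 m
S = 1995.9384 + 428.8889 = 2424.8 m

2424.8


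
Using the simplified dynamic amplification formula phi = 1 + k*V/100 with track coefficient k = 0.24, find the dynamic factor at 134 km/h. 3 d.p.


phi = 1 + k * V / 100
phi = 1 + 0.24 * 134 / 100
phi = 1 + 0.3216
phi = 1.322

1.322


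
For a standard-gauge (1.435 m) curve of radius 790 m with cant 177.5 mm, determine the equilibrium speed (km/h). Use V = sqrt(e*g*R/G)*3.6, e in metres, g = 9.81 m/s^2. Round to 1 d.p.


Convert cant: e = 177.5 mm = 0.1775 m
V_ms = sqrt(0.1775 * 9.81 * 790 / 1.435)
V_ms = sqrt(958.611324) = 30.9614 m/s
V = 30.9614 * 3.6 = 111.5 km/h

111.5


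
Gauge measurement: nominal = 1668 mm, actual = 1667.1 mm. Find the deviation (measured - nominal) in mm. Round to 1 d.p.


Deviation = measured - nominal
Deviation = 1667.1 - 1668
Deviation = -0.9 mm

-0.9


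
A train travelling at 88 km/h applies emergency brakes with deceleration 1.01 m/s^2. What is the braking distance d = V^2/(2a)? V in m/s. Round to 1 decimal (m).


Convert speed: V = 88 / 3.6 = 24.4444 m/s
V^2 = 597.5309
d = 597.5309 / (2 * 1.01)
d = 597.5309 / 2.02
d = 295.8 m

295.8


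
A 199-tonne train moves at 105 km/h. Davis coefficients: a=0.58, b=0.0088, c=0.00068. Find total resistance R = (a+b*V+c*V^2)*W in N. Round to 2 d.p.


b*V = 0.0088 * 105 = 0.924
c*V^2 = 0.00068 * 11025 = 7.497
R_per_t = 0.58 + 0.924 + 7.497 = 9.001 N/t
R_total = 9.001 * 199 = 1791.20 N

1791.20


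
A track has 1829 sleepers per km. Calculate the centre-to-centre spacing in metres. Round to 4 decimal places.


Spacing = 1000 m / number of sleepers
Spacing = 1000 / 1829
Spacing = 0.5467 m

0.5467


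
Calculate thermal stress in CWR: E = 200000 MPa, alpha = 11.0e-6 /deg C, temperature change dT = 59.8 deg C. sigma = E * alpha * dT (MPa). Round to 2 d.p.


sigma = E * alpha * dT
sigma = 200000 * 11.0e-6 * 59.8
sigma = 2.2 * 59.8
sigma = 131.56 MPa

131.56


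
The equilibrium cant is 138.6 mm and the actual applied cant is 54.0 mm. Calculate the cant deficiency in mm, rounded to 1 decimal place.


Cant deficiency = equilibrium cant - actual cant
CD = 138.6 - 54.0
CD = 84.6 mm

84.6


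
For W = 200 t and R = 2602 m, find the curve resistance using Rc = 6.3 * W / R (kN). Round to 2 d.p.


Rc = 6.3 * W / R
Rc = 6.3 * 200 / 2602
Rc = 1260.0 / 2602
Rc = 0.48 kN

0.48


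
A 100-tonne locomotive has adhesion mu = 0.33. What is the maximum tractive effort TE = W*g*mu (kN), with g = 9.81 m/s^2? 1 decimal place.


TE_max = W * g * mu
TE_max = 100 * 9.81 * 0.33
TE_max = 981.0 * 0.33
TE_max = 323.7 kN

323.7


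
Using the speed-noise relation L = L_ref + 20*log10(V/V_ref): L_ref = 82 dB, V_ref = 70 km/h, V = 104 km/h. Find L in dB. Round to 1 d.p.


V/V_ref = 104 / 70 = 1.485714
log10(1.485714) = 0.171935
20 * 0.171935 = 3.4387
L = 82 + 3.4387 = 85.4 dB

85.4


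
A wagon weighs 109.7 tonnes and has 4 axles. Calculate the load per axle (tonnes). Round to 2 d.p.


Load per axle = total weight / number of axles
Load = 109.7 / 4
Load = 27.43 tonnes

27.43
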